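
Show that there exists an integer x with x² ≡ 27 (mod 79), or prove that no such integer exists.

No such integer exists.

Apply Euler's criterion with the prime 79: 27 is a quadratic residue iff 27^39 ≡ 1 (mod 79), and a non-residue iff it is ≡ −1.
Squaring successively (mod 79): 27^2 = 729 ≡ 18; 27^4 ≡ 18² = 324 ≡ 8; 27^8 ≡ 8² = 64 ≡ 64; 27^16 ≡ 64² = 4096 ≡ 67; 27^32 ≡ 67² = 4489 ≡ 65.
Since 39 = 32 + 4 + 2 + 1, 27^39 ≡ 65 · 8 · 18 · 27; multiplying out mod 79: 65·8 = 520 ≡ 46, then 46·18 = 828 ≡ 38, then 38·27 = 1026 ≡ 78. Thus 27^39 ≡ 78 ≡ −1 (mod 79).
By Euler's criterion 27 is a quadratic non-residue mod 79: no x satisfies x² ≡ 27 (mod 79).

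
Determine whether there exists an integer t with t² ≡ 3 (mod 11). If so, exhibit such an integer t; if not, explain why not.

t = 6 works: 6² = 36, and 36 − 3 = 33 = 3·11.

t = 6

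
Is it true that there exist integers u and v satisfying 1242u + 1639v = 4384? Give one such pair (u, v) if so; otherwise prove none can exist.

u = 1083, v = -818

1242 and 1639 are coprime, so 1242u + 1639v ranges over all of ℤ.
Euclidean algorithm: 1639 = 1·1242 + 397, 1242 = 3·397 + 51, 397 = 7·51 + 40, 51 = 1·40 + 11, 40 = 3·11 + 7, 11 = 1·7 + 4, 7 = 1·4 + 3, 4 = 1·3 + 1, 3 = 3·1 + 0.
Working back up the chain: 1 = 4 − 1·3 = 4 − (7 − 1·4) = −7 + 2·4 = −7 + 2·(11 − 1·7) = 2·11 − 3·7 = 2·11 − 3·(40 − 3·11) = −3·40 + 11·11 = −3·40 + 11·(51 − 1·40) = 11·51 − 14·40 = 11·51 − 14·(397 − 7·51) = −14·397 + 109·51 = −14·397 + 109·(1242 − 3·397) = 109·1242 − 341·397 = 109·1242 − 341·(1639 − 1·1242) = −341·1639 + 450·1242. So 1242·450 + 1639·(-341) = 1.
Multiplying through by 4384: u = 450·4384 = 1972800, v = (-341)·4384 = -1494944 is a solution.
Shifting by a multiple of (1639, −1242) keeps it a solution: u = 1972800 − 1203·1639 = 1083, v = -1494944 + 1203·1242 = -818.
Check: 1242·1083 + 1639·(-818) = 1345086 − 1340702 = 4384. ✓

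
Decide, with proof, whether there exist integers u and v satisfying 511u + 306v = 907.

u = 91, v = -149

Since gcd(511, 306) = 1, every integer is an integer combination of 511 and 306.
Euclidean algorithm: 511 = 1·306 + 205, 306 = 1·205 + 101, 205 = 2·101 + 3, 101 = 33·3 + 2, 3 = 1·2 + 1, 2 = 2·1 + 0.
Unwinding: 1 = 3 − 1·2 = 3 − (101 − 33·3) = −101 + 34·3 = −101 + 34·(205 − 2·101) = 34·205 − 69·101 = 34·205 − 69·(306 − 1·205) = −69·306 + 103·205 = −69·306 + 103·(511 − 1·306) = 103·511 − 172·306, i.e. 511·103 + 306·(-172) = 1.
Multiplying through by 907: u = 103·907 = 93421, v = (-172)·907 = -156004 is a solution.
The general solution is u = 93421 + 306k, v = -156004 − 511k; taking k = -305 gives the smaller pair u = 91, v = -149.
Check: 511·91 + 306·(-149) = 46501 − 45594 = 907. ✓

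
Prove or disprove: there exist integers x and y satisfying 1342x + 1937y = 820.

Since gcd(1342, 1937) = 1, every integer is an integer combination of 1342 and 1937.
Run the Euclidean algorithm on 1937 and 1342: 1937 = 1·1342 + 595, 1342 = 2·595 + 152, 595 = 3·152 + 139, 152 = 1·139 + 13, 139 = 10·13 + 9, 13 = 1·9 + 4, 9 = 2·4 + 1, 4 = 4·1 + 0.
Working back up the chain: 1 = 9 − 2·4 = 9 − 2·(13 − 1·9) = −2·13 + 3·9 = −2·13 + 3·(139 − 10·13) = 3·139 − 32·13 = 3·139 − 32·(152 − 1·139) = −32·152 + 35·139 = −32·152 + 35·(595 − 3·152) = 35·595 − 137·152 = 35·595 − 137·(1342 − 2·595) = −137·1342 + 309·595 = −137·1342 + 309·(1937 − 1·1342) = 309·1937 − 446·1342. So 1342·(-446) + 1937·309 = 1.
Times 820: 1342·(-365720) + 1937·253380 = 820, so (-365720, 253380) solves it.
The general solution is x = -365720 + 1937k, y = 253380 − 1342k; taking k = 189 gives the smaller pair x = 373, y = -258.
Indeed 1342·373 + 1937·(-258) = 500566 − 499746 = 820.

x = 373, y = -258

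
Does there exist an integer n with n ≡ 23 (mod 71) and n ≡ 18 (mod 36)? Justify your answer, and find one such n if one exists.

gcd(71, 36) = 1, so the Chinese Remainder Theorem guarantees exactly one residue class mod 2556 satisfying both.
Write n = 23 + 71t and require 23 + 71t ≡ 18 (mod 36), i.e. 71t ≡ 31 (mod 36).
71 ≡ 35 (mod 36), so this reads 35t ≡ 31 (mod 36). Invert 35 mod 36 by the Euclidean algorithm: 36 = 1·35 + 1, 35 = 35·1 + 0; back-substituting, 1 = 36 − 1·35. Hence 35·(-1) ≡ 1, so 35⁻¹ ≡ -1 ≡ 35 (mod 36).
Multiplying by 35: t ≡ 35·31 = 1085 ≡ 5 (mod 36).
Taking t = 5 gives n = 23 + 71·5 = 378.
Verify: 378 = 5·71 + 23 and 378 = 10·36 + 18. ✓

n = 378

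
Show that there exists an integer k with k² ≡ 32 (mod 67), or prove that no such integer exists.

67 is prime, so by Euler's criterion 32 is a square mod 67 iff 32^((67−1)/2) = 32^33 ≡ 1 (mod 67).
Repeated squaring mod 67: 32^2 = 1024 ≡ 19; 32^4 ≡ 19² = 361 ≡ 26; 32^8 ≡ 26² = 676 ≡ 6; 32^16 ≡ 6² = 36 ≡ 36; 32^32 ≡ 36² = 1296 ≡ 23.
Since 33 = 32 + 1, 32^33 ≡ 23 · 32; multiplying out mod 67: 23·32 = 736 ≡ 66. Thus 32^33 ≡ 66 ≡ −1 (mod 67).
By Euler's criterion 32 is a quadratic non-residue mod 67: no k satisfies k² ≡ 32 (mod 67).

No such integer exists.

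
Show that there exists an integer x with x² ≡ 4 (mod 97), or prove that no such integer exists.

x = 95

Take x = 95. Then 95² = 9025 = 93·97 + 4, so 95² ≡ 4 (mod 97).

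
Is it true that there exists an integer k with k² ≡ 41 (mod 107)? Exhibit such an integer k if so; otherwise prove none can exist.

k = 24

k = 24 works: 24² = 576, and 576 − 41 = 535 = 5·107.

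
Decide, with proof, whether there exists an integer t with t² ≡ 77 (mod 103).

No such integer exists.

103 is prime, so by Euler's criterion 77 is a square mod 103 iff 77^((103−1)/2) = 77^51 ≡ 1 (mod 103).
Squaring successively (mod 103): 77^2 = 5929 ≡ 58; 77^4 ≡ 58² = 3364 ≡ 68; 77^8 ≡ 68² = 4624 ≡ 92; 77^16 ≡ 92² = 8464 ≡ 18; 77^32 ≡ 18² = 324 ≡ 15.
Since 51 = 32 + 16 + 2 + 1, 77^51 ≡ 15 · 18 · 58 · 77; multiplying out mod 103: 15·18 = 270 ≡ 64, then 64·58 = 3712 ≡ 4, then 4·77 = 308 ≡ 102. Thus 77^51 ≡ 102 ≡ −1 (mod 103).
By Euler's criterion 77 is a quadratic non-residue mod 103: no t satisfies t² ≡ 77 (mod 103).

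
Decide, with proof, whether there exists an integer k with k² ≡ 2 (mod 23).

k = 5 works: 5² = 25, and 25 − 2 = 23 = 1·23.

k = 5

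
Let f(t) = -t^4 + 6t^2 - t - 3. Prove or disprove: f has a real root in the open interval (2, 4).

Yes, f has a root in the interval.

f(2) = 3 and f(4) = -167, which have opposite signs.
As a polynomial, f is continuous on every closed interval.
By the Intermediate Value Theorem f must vanish at some point of (2, 4).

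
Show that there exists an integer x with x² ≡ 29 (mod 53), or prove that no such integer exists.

Take x = 33. Then 33² = 1089 = 20·53 + 29, so 33² ≡ 29 (mod 53).

x = 33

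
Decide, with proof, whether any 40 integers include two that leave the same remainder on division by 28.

Yes.

There are exactly 28 possible remainders on division by 28.
Placing 40 integers into 28 classes, some class receives at least two — say a and b.
So a and b have equal remainders mod 28, which is exactly what was to be shown.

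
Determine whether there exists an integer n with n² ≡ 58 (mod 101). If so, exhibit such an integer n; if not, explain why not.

n = 19

n = 19 works: 19² = 361, and 361 − 58 = 303 = 3·101.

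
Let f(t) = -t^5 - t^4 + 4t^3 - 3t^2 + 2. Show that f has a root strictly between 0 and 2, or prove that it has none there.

f(0) = 2 and f(2) = -26, which have opposite signs.
As a polynomial, f is continuous on every closed interval.
By the Intermediate Value Theorem f must vanish at some point of (0, 2).

Yes, f has a root in the interval.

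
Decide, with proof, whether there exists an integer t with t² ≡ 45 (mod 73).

No, no such integer exists.

73 is prime, so by Euler's criterion 45 is a square mod 73 iff 45^((73−1)/2) = 45^36 ≡ 1 (mod 73).
Squaring successively (mod 73): 45^2 = 2025 ≡ 54; 45^4 ≡ 54² = 2916 ≡ 69; 45^8 ≡ 69² = 4761 ≡ 16; 45^16 ≡ 16² = 256 ≡ 37; 45^32 ≡ 37² = 1369 ≡ 55.
Since 36 = 32 + 4, 45^36 ≡ 55 · 69; multiplying out mod 73: 55·69 = 3795 ≡ 72. Thus 45^36 ≡ 72 ≡ −1 (mod 73).
The value −1 means 45 is a non-residue modulo 73, so t² ≡ 45 (mod 73) is impossible.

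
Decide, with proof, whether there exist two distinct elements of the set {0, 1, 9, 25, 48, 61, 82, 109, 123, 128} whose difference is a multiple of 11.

No, no such pair exists.

Reduce each element modulo 11: 0↦0, 1↦1, 9↦9, 25↦3, 48↦4, 61↦6, 82↦5, 109↦10, 123↦2, 128↦7.
No residue repeats among the 10 elements, so no pair has difference ≡ 0 (mod 11).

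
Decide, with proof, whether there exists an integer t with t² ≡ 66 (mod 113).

113 is prime, so by Euler's criterion 66 is a square mod 113 iff 66^((113−1)/2) = 66^56 ≡ 1 (mod 113).
Repeated squaring mod 113: 66^2 = 4356 ≡ 62; 66^4 ≡ 62² = 3844 ≡ 2; 66^8 ≡ 2² = 4 ≡ 4; 66^16 ≡ 4² = 16 ≡ 16; 66^32 ≡ 16² = 256 ≡ 30.
Since 56 = 32 + 16 + 8, 66^56 ≡ 30 · 16 · 4; multiplying out mod 113: 30·16 = 480 ≡ 28, then 28·4 = 112 ≡ 112. Thus 66^56 ≡ 112 ≡ −1 (mod 113).
By Euler's criterion 66 is a quadratic non-residue mod 113: no t satisfies t² ≡ 66 (mod 113).

There is no such integer.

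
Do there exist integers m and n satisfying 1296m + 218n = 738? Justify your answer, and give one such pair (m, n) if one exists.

gcd(1296, 218) = 2, and 2 divides 738, so integer solutions exist.
Dividing through by 2 reduces the equation to 648m + 109n = 369.
Run the Euclidean algorithm on 648 and 109: 648 = 5·109 + 103, 109 = 1·103 + 6, 103 = 17·6 + 1, 6 = 6·1 + 0.
Back-substituting, 1 = 103 − 17·6 = 103 − 17·(109 − 1·103) = −17·109 + 18·103 = −17·109 + 18·(648 − 5·109) = 18·648 − 107·109; that is, 648·18 + 109·(-107) = 1.
Multiplying through by 369: m = 18·369 = 6642, n = (-107)·369 = -39483 is a solution.
Shifting by a multiple of (109, −648) keeps it a solution: m = 6642 − 60·109 = 102, n = -39483 + 60·648 = -603.
Indeed 1296·102 + 218·(-603) = 132192 − 131454 = 738.

m = 102, n = -603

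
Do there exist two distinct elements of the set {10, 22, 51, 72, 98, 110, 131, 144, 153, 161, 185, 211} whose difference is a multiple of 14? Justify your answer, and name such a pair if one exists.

Residues mod 14: 10↦10, 22↦8, 51↦9, 72↦2, 98↦0, 110↦12, 131↦5, 144↦4, 153↦13, 161↦7, 185↦3, 211↦1.
No residue repeats among the 12 elements, so no pair has difference ≡ 0 (mod 14).

No such pair exists.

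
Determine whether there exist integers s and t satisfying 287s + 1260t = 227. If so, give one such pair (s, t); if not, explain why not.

Any value of 287s + 1260t is a multiple of gcd(287, 1260) = 7.
However 227 leaves remainder 3 on division by 7.
Therefore 287s + 1260t = 227 has no solution in integers.

There are no such integers.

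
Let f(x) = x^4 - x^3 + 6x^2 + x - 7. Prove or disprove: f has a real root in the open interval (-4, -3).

No such root exists.

f(-4) = 405 and f(-3) = 152, both positive, so a sign-change argument is unavailable; we show f keeps this sign on the whole interval.
Shift to the endpoint -3: with x = -3 − u (0 < u < 1), one computes f(-3 − u) = u^4 + 13u^3 + 69u^2 + 170u + 152.
All 5 nonzero coefficients of this polynomial in u are positive; hence for u > 0 the value is a sum of positive terms (the constant 152 among them).
Therefore f(x) > 0 throughout (-4, -3), and f has no zero there.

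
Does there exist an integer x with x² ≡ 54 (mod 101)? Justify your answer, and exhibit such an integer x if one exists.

x = 16 works: 16² = 256, and 256 − 54 = 202 = 2·101.

x = 16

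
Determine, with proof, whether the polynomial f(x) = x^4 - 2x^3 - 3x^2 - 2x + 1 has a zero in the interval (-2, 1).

f(-2) = 25 and f(1) = -5, which have opposite signs.
As a polynomial, f is continuous on every closed interval.
By the Intermediate Value Theorem, f takes the value 0 somewhere in the open interval.

Such a root exists.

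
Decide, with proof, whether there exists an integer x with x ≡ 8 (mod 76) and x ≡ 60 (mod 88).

The moduli are not coprime: gcd(76, 88) = 4. Compatibility requires 4 ∣ (60 − 8) = 52, which holds, so solutions exist.
List candidates x ≡ 8 (mod 76): 8, 84, 160, 236. Modulo 88 these are 8, 84, 72, 60; 236 gives 60 as required.
Verify: 236 = 3·76 + 8 and 236 = 2·88 + 60. ✓

x = 236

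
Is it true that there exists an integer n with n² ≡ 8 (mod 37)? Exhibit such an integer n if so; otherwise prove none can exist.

Apply Euler's criterion with the prime 37: 8 is a quadratic residue iff 8^18 ≡ 1 (mod 37), and a non-residue iff it is ≡ −1.
Squaring successively (mod 37): 8^2 = 64 ≡ 27; 8^4 ≡ 27² = 729 ≡ 26; 8^8 ≡ 26² = 676 ≡ 10; 8^16 ≡ 10² = 100 ≡ 26.
Since 18 = 16 + 2, 8^18 ≡ 26 · 27; multiplying out mod 37: 26·27 = 702 ≡ 36. Thus 8^18 ≡ 36 ≡ −1 (mod 37).
The value −1 means 8 is a non-residue modulo 37, so n² ≡ 8 (mod 37) is impossible.

No such integer exists.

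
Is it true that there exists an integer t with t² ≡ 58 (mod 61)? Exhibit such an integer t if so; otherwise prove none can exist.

Take t = 27. Then 27² = 729 = 11·61 + 58, so 27² ≡ 58 (mod 61).

t = 27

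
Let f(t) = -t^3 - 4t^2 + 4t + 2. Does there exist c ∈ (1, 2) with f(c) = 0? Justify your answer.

Yes, f has a root in the interval.

f(1) = 1 and f(2) = -14, which have opposite signs.
f is continuous everywhere (it is a polynomial), in particular on [1, 2].
So by the Intermediate Value Theorem there is a c strictly between 1 and 2 with f(c) = 0.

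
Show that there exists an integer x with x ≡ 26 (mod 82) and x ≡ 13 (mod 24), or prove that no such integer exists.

Both moduli are multiples of 2 = gcd(82, 24), so any solution would satisfy x ≡ 26 and x ≡ 13 modulo 2 simultaneously.
These are incompatible: 26 − 13 = 13 is not divisible by 2.
So no integer satisfies both congruences.

No such integer exists.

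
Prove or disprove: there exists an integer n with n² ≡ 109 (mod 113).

n = 83

n = 83 works: 83² = 6889, and 6889 − 109 = 6780 = 60·113.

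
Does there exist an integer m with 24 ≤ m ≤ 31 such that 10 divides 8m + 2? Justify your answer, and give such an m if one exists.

For m = 24, 25 the values 194, 202 are not multiples of 10. At m = 26 we get 8·26 + 2 = 210, and 210 = 10·21.

m = 26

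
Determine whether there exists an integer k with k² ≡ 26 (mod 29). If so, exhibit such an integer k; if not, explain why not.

29 is prime, so by Euler's criterion 26 is a square mod 29 iff 26^((29−1)/2) = 26^14 ≡ 1 (mod 29).
Squaring successively (mod 29): 26^2 = 676 ≡ 9; 26^4 ≡ 9² = 81 ≡ 23; 26^8 ≡ 23² = 529 ≡ 7.
Since 14 = 8 + 4 + 2, 26^14 ≡ 7 · 23 · 9; multiplying out mod 29: 7·23 = 161 ≡ 16, then 16·9 = 144 ≡ 28. Thus 26^14 ≡ 28 ≡ −1 (mod 29).
By Euler's criterion 26 is a quadratic non-residue mod 29: no k satisfies k² ≡ 26 (mod 29).

No, no such integer exists.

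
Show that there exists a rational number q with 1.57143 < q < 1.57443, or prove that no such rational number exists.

q = 85/54

Look for a denominator N such that an integer falls strictly between N·1.57143 and N·1.57443. N = 54 works: 54·1.57143 = 84.85722 < 85 < 85.01922 = 54·1.57443.
So q = 85/54 works: it is a ratio of integers, and dividing 54·1.57143 < 85 < 54·1.57443 through by 54 gives 1.57143 < 85/54 < 1.57443.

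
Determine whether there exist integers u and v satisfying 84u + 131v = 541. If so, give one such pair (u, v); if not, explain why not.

84 and 131 are coprime, so 84u + 131v ranges over all of ℤ.
Run the Euclidean algorithm on 131 and 84: 131 = 1·84 + 47, 84 = 1·47 + 37, 47 = 1·37 + 10, 37 = 3·10 + 7, 10 = 1·7 + 3, 7 = 2·3 + 1, 3 = 3·1 + 0.
Working back up the chain: 1 = 7 − 2·3 = 7 − 2·(10 − 1·7) = −2·10 + 3·7 = −2·10 + 3·(37 − 3·10) = 3·37 − 11·10 = 3·37 − 11·(47 − 1·37) = −11·47 + 14·37 = −11·47 + 14·(84 − 1·47) = 14·84 − 25·47 = 14·84 − 25·(131 − 1·84) = −25·131 + 39·84. So 84·39 + 131·(-25) = 1.
Scaling by 541 gives the particular solution (u, v) = (21099, -13525).
Subtracting 161·131 from u and adding 161·84 to v gives the tidier solution (8, -1).
Check: 84·8 + 131·(-1) = 672 − 131 = 541. ✓

u = 8, v = -1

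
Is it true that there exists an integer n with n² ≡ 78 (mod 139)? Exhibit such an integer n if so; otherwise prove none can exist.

Take n = 56. Then 56² = 3136 = 22·139 + 78, so 56² ≡ 78 (mod 139).

n = 56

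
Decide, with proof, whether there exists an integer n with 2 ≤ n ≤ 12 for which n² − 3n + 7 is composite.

n = 12

At n = 12: 12² − 3·12 + 7 = 115 = 5·23, which is composite.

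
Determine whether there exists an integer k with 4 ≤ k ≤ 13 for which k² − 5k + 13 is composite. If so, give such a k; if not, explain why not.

k = 9

At k = 9: 9² − 5·9 + 13 = 49 = 7·7, which is composite.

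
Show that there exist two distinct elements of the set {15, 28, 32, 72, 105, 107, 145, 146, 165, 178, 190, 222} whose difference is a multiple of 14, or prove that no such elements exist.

There is no such pair.

Residues mod 14: 15↦1, 28↦0, 32↦4, 72↦2, 105↦7, 107↦9, 145↦5, 146↦6, 165↦11, 178↦10, 190↦8, 222↦12.
These 12 residues are pairwise different, hence no difference of two elements is divisible by 14.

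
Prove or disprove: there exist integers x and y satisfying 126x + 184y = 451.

No, no such integers exist.

gcd(126, 184) = 2, so every integer of the form 126x + 184y is a multiple of 2.
However 451 leaves remainder 1 on division by 2.
Hence no integers x, y satisfy the equation.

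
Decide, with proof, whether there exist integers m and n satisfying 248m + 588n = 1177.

No, no such integers exist.

Both 248 and 588 are divisible by gcd(248, 588) = 4, hence so is any combination 248m + 588n.
But 1177 is not a multiple of 4 (it leaves remainder 1).
Hence no integers m, n satisfy the equation.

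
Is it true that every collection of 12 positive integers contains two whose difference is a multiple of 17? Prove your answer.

Try 12 consecutive integers, 30, 31, …, 41. Their remainders mod 17 are 13, 14, 15, 16, 0, 1, 2, 3, 4, 5, 6, 7 — pairwise different, as any 12 ≤ 17 consecutive integers have distinct residues.
The differences between them range over 1, …, 11, none of which is divisible by 17.

No; for instance {30, 31, 32, 33, 34, 35, 36, 37, 38, 39, 40, 41} is a counterexample.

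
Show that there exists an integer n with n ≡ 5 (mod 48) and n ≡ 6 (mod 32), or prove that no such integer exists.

No, no such integer exists.

Reduce both congruences modulo 16, which divides 48 and 32: they say n ≡ 5 (mod 16) and n ≡ 6 (mod 16).
But 5 mod 16 = 5 while 6 mod 16 = 6, a contradiction.
So no integer satisfies both congruences.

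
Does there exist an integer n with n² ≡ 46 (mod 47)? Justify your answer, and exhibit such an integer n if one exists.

47 is prime, so by Euler's criterion 46 is a square mod 47 iff 46^((47−1)/2) = 46^23 ≡ 1 (mod 47).
Repeated squaring mod 47: 46^2 = 2116 ≡ 1; 46^4 ≡ 1² = 1 ≡ 1; 46^8 ≡ 1² = 1 ≡ 1; 46^16 ≡ 1² = 1 ≡ 1.
Since 23 = 16 + 4 + 2 + 1, 46^23 ≡ 1 · 1 · 1 · 46; multiplying out mod 47: 1·1 = 1 ≡ 1, then 1·1 = 1 ≡ 1, then 1·46 = 46 ≡ 46. Thus 46^23 ≡ 46 ≡ −1 (mod 47).
By Euler's criterion 46 is a quadratic non-residue mod 47: no n satisfies n² ≡ 46 (mod 47).

There is no such integer.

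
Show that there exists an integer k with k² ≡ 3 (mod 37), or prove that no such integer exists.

Take k = 15. Then 15² = 225 = 6·37 + 3, so 15² ≡ 3 (mod 37).

k = 15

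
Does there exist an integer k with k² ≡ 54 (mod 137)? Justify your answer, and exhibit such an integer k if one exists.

Apply Euler's criterion with the prime 137: 54 is a quadratic residue iff 54^68 ≡ 1 (mod 137), and a non-residue iff it is ≡ −1.
Squaring successively (mod 137): 54^2 = 2916 ≡ 39; 54^4 ≡ 39² = 1521 ≡ 14; 54^8 ≡ 14² = 196 ≡ 59; 54^16 ≡ 59² = 3481 ≡ 56; 54^32 ≡ 56² = 3136 ≡ 122; 54^64 ≡ 122² = 14884 ≡ 88.
Since 68 = 64 + 4, 54^68 ≡ 88 · 14; multiplying out mod 137: 88·14 = 1232 ≡ 136. Thus 54^68 ≡ 136 ≡ −1 (mod 137).
The value −1 means 54 is a non-residue modulo 137, so k² ≡ 54 (mod 137) is impossible.

There is no such integer.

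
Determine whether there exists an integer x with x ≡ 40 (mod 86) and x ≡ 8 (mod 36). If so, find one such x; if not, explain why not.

x = 728

Here gcd(86, 36) = 2, and both 40 and 8 leave remainder 0 mod 2, so the system is consistent.
Write x = 40 + 86t. Then 86t ≡ 8 − 40 ≡ 4 (mod 36); dividing through by 2 gives 43t ≡ 2 (mod 18).
43 ≡ 7 (mod 18), so this reads 7t ≡ 2 (mod 18). To invert 7 modulo 18: 18 = 2·7 + 4, 7 = 1·4 + 3, 4 = 1·3 + 1, 3 = 3·1 + 0, and unwinding, 1 = 4 − 1·3 = 4 − (7 − 1·4) = −7 + 2·4 = −7 + 2·(18 − 2·7) = 2·18 − 5·7. Thus 7⁻¹ ≡ -5 ≡ 13 (mod 18).
Multiplying by 13: t ≡ 13·2 = 26 ≡ 8 (mod 18).
Then x = 40 + 86·8 = 728.
Check: 728 mod 86 = 40, 728 mod 36 = 8. ✓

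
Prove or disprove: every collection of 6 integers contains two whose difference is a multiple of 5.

Each integer lies in one of the 5 residue classes modulo 5.
Placing 6 integers into 5 classes, some class receives at least two — say a and b.
Equal remainders mean a − b ≡ 0 (mod 5), so 5 divides their difference.

True.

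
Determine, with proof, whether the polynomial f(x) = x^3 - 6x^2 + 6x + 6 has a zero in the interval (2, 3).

f(2) = 2 and f(3) = -3, which have opposite signs.
As a polynomial, f is continuous on every closed interval.
By the Intermediate Value Theorem f must vanish at some point of (2, 3).

Such a root exists.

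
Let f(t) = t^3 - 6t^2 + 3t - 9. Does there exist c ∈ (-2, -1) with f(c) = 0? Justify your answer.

f(-2) = -47 and f(-1) = -19, both negative, so a sign-change argument is unavailable; we show f keeps this sign on the whole interval.
Shift to the endpoint -1: with t = -1 − u (0 < u < 1), one computes f(-1 − u) = -u^3 - 9u^2 - 18u - 19.
The nonzero coefficients here are all negative, so for u > 0 every term is negative (or zero), and the constant term -19 is strictly negative.
Therefore f(t) < 0 throughout (-2, -1), and f has no zero there.

No such root exists.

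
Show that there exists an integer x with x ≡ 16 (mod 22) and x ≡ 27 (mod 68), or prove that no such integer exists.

Both moduli are multiples of 2 = gcd(22, 68), so any solution would satisfy x ≡ 16 and x ≡ 27 modulo 2 simultaneously.
These are incompatible: 16 − 27 = -11 is not divisible by 2.
Hence the system has no solution.

There is no such integer.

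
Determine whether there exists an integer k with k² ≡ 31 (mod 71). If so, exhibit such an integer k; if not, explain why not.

Apply Euler's criterion with the prime 71: 31 is a quadratic residue iff 31^35 ≡ 1 (mod 71), and a non-residue iff it is ≡ −1.
Squaring successively (mod 71): 31^2 = 961 ≡ 38; 31^4 ≡ 38² = 1444 ≡ 24; 31^8 ≡ 24² = 576 ≡ 8; 31^16 ≡ 8² = 64 ≡ 64; 31^32 ≡ 64² = 4096 ≡ 49.
Since 35 = 32 + 2 + 1, 31^35 ≡ 49 · 38 · 31; multiplying out mod 71: 49·38 = 1862 ≡ 16, then 16·31 = 496 ≡ 70. Thus 31^35 ≡ 70 ≡ −1 (mod 71).
The value −1 means 31 is a non-residue modulo 71, so k² ≡ 31 (mod 71) is impossible.

There is no such integer.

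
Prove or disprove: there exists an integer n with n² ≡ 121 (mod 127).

Take n = 116. Then 116² = 13456 = 105·127 + 121, so 116² ≡ 121 (mod 127).

n = 116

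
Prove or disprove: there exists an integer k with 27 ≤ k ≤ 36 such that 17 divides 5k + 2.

The values of 5k + 2 for k = 27, 28, …, 36 are 137, 142, 147, 152, 157, 162, 167, 172, 177, 182; reduced mod 17 these are 1, 6, 11, 16, 4, 9, 14, 2, 7, 12.
Since 0 is absent from this list, 17 ∤ 5k + 2 for every k with 27 ≤ k ≤ 36.

No, no such integer k in that range exists.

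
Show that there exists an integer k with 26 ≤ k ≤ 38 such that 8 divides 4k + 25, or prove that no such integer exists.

The values of 4k + 25 for k = 26, 27, …, 38 are 129, 133, 137, 141, 145, 149, 153, 157, 161, 165, 169, 173, 177; reduced mod 8 these are 1, 5, 1, 5, 1, 5, 1, 5, 1, 5, 1, 5, 1.
None is 0, so 8 never divides 4k + 25 on this range.

No, no such integer k in that range exists.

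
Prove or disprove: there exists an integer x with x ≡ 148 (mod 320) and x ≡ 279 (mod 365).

No such integer exists.

gcd(320, 365) = 5. If x ≡ 148 (mod 320) and x ≡ 279 (mod 365), then x ≡ 148 (mod 5) and x ≡ 279 (mod 5).
But 148 mod 5 = 3 while 279 mod 5 = 4, a contradiction.
Hence the system has no solution.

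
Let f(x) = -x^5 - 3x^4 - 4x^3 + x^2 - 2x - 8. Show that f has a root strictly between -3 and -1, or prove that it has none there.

f(-3) = 115 and f(-1) = -3, which have opposite signs.
f is continuous everywhere (it is a polynomial), in particular on [-3, -1].
By the Intermediate Value Theorem f must vanish at some point of (-3, -1).

Yes, f has a root in the interval.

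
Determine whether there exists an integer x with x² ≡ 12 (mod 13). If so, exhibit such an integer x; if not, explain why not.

x = 8

x = 8 works: 8² = 64, and 64 − 12 = 52 = 4·13.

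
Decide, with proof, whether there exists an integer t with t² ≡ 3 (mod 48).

Work modulo the divisor 4 of 48. If t² ≡ 3 (mod 48) then t² ≡ 3 (mod 4).
Squares mod 4 repeat after t = 2 (as (−t)² = t²); for t = 0..2 they are 0, 1, 0.
So the quadratic residues mod 4 are {0, 1}, and 3 is not among them.
Hence no integer t has t² ≡ 3 (mod 48).

No such integer exists.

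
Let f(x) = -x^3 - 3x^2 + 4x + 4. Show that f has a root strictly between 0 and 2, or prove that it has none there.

Yes, f has a root in the interval.

f(0) = 4 and f(2) = -8, which have opposite signs.
f is continuous everywhere (it is a polynomial), in particular on [0, 2].
By the Intermediate Value Theorem f must vanish at some point of (0, 2).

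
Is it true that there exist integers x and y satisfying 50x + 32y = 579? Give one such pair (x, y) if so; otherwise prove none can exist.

No such integers exist.

gcd(50, 32) = 2, so every integer of the form 50x + 32y is a multiple of 2.
But 579 = 2·289 + 1, so 2 ∤ 579.
Hence no integers x, y satisfy the equation.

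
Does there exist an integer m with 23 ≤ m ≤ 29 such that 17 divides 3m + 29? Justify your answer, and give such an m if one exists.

For m = 23, 24, …, 29 the values of 3m + 29 modulo 17 are 13, 16, 2, 5, 8, 11, 14 respectively.
The residue 0 does not occur, so no m in [23, 29] makes 3m + 29 a multiple of 17.

No such integer m in that range exists.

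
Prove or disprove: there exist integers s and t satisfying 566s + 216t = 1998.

s = 81, t = -203

Every value of 566s + 216t is a multiple of gcd(566, 216) = 2; since 2 ∣ 1998, solutions exist.
Dividing through by 2 reduces the equation to 283s + 108t = 999.
Run the Euclidean algorithm on 283 and 108: 283 = 2·108 + 67, 108 = 1·67 + 41, 67 = 1·41 + 26, 41 = 1·26 + 15, 26 = 1·15 + 11, 15 = 1·11 + 4, 11 = 2·4 + 3, 4 = 1·3 + 1, 3 = 3·1 + 0.
Working back up the chain: 1 = 4 − 1·3 = 4 − (11 − 2·4) = −11 + 3·4 = −11 + 3·(15 − 1·11) = 3·15 − 4·11 = 3·15 − 4·(26 − 1·15) = −4·26 + 7·15 = −4·26 + 7·(41 − 1·26) = 7·41 − 11·26 = 7·41 − 11·(67 − 1·41) = −11·67 + 18·41 = −11·67 + 18·(108 − 1·67) = 18·108 − 29·67 = 18·108 − 29·(283 − 2·108) = −29·283 + 76·108. So 283·(-29) + 108·76 = 1.
Multiplying through by 999: s = (-29)·999 = -28971, t = 76·999 = 75924 is a solution.
Adding 269·108 to s and subtracting 269·283 from t gives the tidier solution (81, -203).
Check: 566·81 + 216·(-203) = 45846 − 43848 = 1998. ✓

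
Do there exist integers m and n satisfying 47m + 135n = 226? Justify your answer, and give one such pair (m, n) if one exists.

47 and 135 are coprime, so 47m + 135n ranges over all of ℤ.
Run the Euclidean algorithm on 135 and 47: 135 = 2·47 + 41, 47 = 1·41 + 6, 41 = 6·6 + 5, 6 = 1·5 + 1, 5 = 5·1 + 0.
Unwinding: 1 = 6 − 1·5 = 6 − (41 − 6·6) = −41 + 7·6 = −41 + 7·(47 − 1·41) = 7·47 − 8·41 = 7·47 − 8·(135 − 2·47) = −8·135 + 23·47, i.e. 47·23 + 135·(-8) = 1.
Multiplying through by 226: m = 23·226 = 5198, n = (-8)·226 = -1808 is a solution.
The general solution is m = 5198 + 135k, n = -1808 − 47k; taking k = -38 gives the smaller pair m = 68, n = -22.
Indeed 47·68 + 135·(-22) = 3196 − 2970 = 226.

m = 68, n = -22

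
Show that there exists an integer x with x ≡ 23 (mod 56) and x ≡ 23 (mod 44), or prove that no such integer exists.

x = 23

The moduli are not coprime: gcd(56, 44) = 4. Compatibility requires 4 ∣ (23 − 23) = 0, which holds, so solutions exist.
In fact x = 23 itself already satisfies 23 mod 44 = 23.
Indeed 23 ≡ 23 (mod 56) and 23 ≡ 23 (mod 44).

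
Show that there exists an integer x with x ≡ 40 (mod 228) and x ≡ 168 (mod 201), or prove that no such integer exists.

There is no such integer.

Reduce both congruences modulo 3, which divides 228 and 201: they say x ≡ 40 (mod 3) and x ≡ 168 (mod 3).
These are incompatible: 40 − 168 = -128 is not divisible by 3.
So no integer satisfies both congruences.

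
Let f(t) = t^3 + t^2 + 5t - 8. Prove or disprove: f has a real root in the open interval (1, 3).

Yes, f has a root in the interval.

f(1) = -1 and f(3) = 43, which have opposite signs.
f is continuous everywhere (it is a polynomial), in particular on [1, 3].
By the Intermediate Value Theorem f must vanish at some point of (1, 3).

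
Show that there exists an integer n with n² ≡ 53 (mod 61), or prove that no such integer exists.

Apply Euler's criterion with the prime 61: 53 is a quadratic residue iff 53^30 ≡ 1 (mod 61), and a non-residue iff it is ≡ −1.
Repeated squaring mod 61: 53^2 = 2809 ≡ 3; 53^4 ≡ 3² = 9 ≡ 9; 53^8 ≡ 9² = 81 ≡ 20; 53^16 ≡ 20² = 400 ≡ 34.
Since 30 = 16 + 8 + 4 + 2, 53^30 ≡ 34 · 20 · 9 · 3; multiplying out mod 61: 34·20 = 680 ≡ 9, then 9·9 = 81 ≡ 20, then 20·3 = 60 ≡ 60. Thus 53^30 ≡ 60 ≡ −1 (mod 61).
By Euler's criterion 53 is a quadratic non-residue mod 61: no n satisfies n² ≡ 53 (mod 61).

No such integer exists.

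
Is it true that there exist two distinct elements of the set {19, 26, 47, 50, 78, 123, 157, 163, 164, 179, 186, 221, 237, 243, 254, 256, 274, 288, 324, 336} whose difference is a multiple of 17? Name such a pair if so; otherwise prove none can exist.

Both 19 and 274 leave remainder 2 on division by 17; their difference 255 = 15·17 is a multiple of 17.

Yes: 19 and 274.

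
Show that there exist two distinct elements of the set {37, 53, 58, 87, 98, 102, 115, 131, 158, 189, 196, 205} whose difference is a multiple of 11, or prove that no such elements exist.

37 mod 11 = 4 and 158 mod 11 = 4, so 158 − 37 = 121 = 11·11.

Yes: 37 and 158.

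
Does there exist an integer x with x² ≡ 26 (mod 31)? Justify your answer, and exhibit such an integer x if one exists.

Apply Euler's criterion with the prime 31: 26 is a quadratic residue iff 26^15 ≡ 1 (mod 31), and a non-residue iff it is ≡ −1.
Squaring successively (mod 31): 26^2 = 676 ≡ 25; 26^4 ≡ 25² = 625 ≡ 5; 26^8 ≡ 5² = 25 ≡ 25.
Since 15 = 8 + 4 + 2 + 1, 26^15 ≡ 25 · 5 · 25 · 26; multiplying out mod 31: 25·5 = 125 ≡ 1, then 1·25 = 25 ≡ 25, then 25·26 = 650 ≡ 30. Thus 26^15 ≡ 30 ≡ −1 (mod 31).
By Euler's criterion 26 is a quadratic non-residue mod 31: no x satisfies x² ≡ 26 (mod 31).

There is no such integer.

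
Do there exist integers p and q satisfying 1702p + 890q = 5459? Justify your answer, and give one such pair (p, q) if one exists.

No such integers exist.

gcd(1702, 890) = 2, so every integer of the form 1702p + 890q is a multiple of 2.
But 5459 is not a multiple of 2 (it leaves remainder 1).
So the equation is unsolvable over ℤ.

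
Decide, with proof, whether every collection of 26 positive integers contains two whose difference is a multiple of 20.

There are exactly 20 possible remainders on division by 20.
With 26 integers and only 20 classes, the pigeonhole principle forces two of them, say a and b, into the same class.
Equal remainders mean a − b ≡ 0 (mod 20), so 20 divides their difference.

Yes, this is always true.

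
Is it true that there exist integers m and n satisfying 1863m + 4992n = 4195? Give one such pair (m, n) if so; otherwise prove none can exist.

gcd(1863, 4992) = 3, so every integer of the form 1863m + 4992n is a multiple of 3.
But 4195 = 3·1398 + 1, so 3 ∤ 4195.
Therefore 1863m + 4992n = 4195 has no solution in integers.

There are no such integers.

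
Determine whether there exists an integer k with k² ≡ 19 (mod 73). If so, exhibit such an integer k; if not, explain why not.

k = 47 works: 47² = 2209, and 2209 − 19 = 2190 = 30·73.

k = 47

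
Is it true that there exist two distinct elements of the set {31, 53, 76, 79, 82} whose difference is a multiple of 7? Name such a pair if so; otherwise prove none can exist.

There is no such pair.

Residues mod 7: 31↦3, 53↦4, 76↦6, 79↦2, 82↦5.
No residue repeats among the 5 elements, so no pair has difference ≡ 0 (mod 7).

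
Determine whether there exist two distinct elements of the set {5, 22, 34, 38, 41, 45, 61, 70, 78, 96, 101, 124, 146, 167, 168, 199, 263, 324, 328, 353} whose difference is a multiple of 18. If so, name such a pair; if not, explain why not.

Reduce each element mod 18: 5↦5, 22↦4, 34↦16, 38↦2, 41↦5, 45↦9, 61↦7, 70↦16, 78↦6, 96↦6, 101↦11, 124↦16, 146↦2, 167↦5, 168↦6, 199↦1, 263↦11, 324↦0, 328↦4, 353↦11. The residue 5 repeats (at 5 and 41), and 41 − 5 = 36 = 2·18.

5 and 41 are such a pair.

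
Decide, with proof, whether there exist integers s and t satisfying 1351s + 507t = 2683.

s = 190, t = -501

1351 and 507 are coprime, so 1351s + 507t ranges over all of ℤ.
Dividing repeatedly: 1351 = 2·507 + 337, 507 = 1·337 + 170, 337 = 1·170 + 167, 170 = 1·167 + 3, 167 = 55·3 + 2, 3 = 1·2 + 1, 2 = 2·1 + 0.
Working back up the chain: 1 = 3 − 1·2 = 3 − (167 − 55·3) = −167 + 56·3 = −167 + 56·(170 − 1·167) = 56·170 − 57·167 = 56·170 − 57·(337 − 1·170) = −57·337 + 113·170 = −57·337 + 113·(507 − 1·337) = 113·507 − 170·337 = 113·507 − 170·(1351 − 2·507) = −170·1351 + 453·507. So 1351·(-170) + 507·453 = 1.
Multiplying through by 2683: s = (-170)·2683 = -456110, t = 453·2683 = 1215399 is a solution.
The general solution is s = -456110 + 507k, t = 1215399 − 1351k; taking k = 900 gives the smaller pair s = 190, t = -501.
Indeed 1351·190 + 507·(-501) = 256690 − 254007 = 2683.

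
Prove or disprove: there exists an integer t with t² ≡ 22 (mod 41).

There is no such integer.

41 is prime, so by Euler's criterion 22 is a square mod 41 iff 22^((41−1)/2) = 22^20 ≡ 1 (mod 41).
Repeated squaring mod 41: 22^2 = 484 ≡ 33; 22^4 ≡ 33² = 1089 ≡ 23; 22^8 ≡ 23² = 529 ≡ 37; 22^16 ≡ 37² = 1369 ≡ 16.
Since 20 = 16 + 4, 22^20 ≡ 16 · 23; multiplying out mod 41: 16·23 = 368 ≡ 40. Thus 22^20 ≡ 40 ≡ −1 (mod 41).
The value −1 means 22 is a non-residue modulo 41, so t² ≡ 22 (mod 41) is impossible.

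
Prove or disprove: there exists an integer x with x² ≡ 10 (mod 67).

x = 12

Take x = 12. Then 12² = 144 = 2·67 + 10, so 12² ≡ 10 (mod 67).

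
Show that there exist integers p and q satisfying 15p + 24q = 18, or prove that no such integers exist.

p = 6, q = -3

gcd(15, 24) = 3, and 3 divides 18, so integer solutions exist.
Dividing through by 3 reduces the equation to 5p + 8q = 6.
Euclidean algorithm: 8 = 1·5 + 3, 5 = 1·3 + 2, 3 = 1·2 + 1, 2 = 2·1 + 0.
Back-substituting, 1 = 3 − 1·2 = 3 − (5 − 1·3) = −5 + 2·3 = −5 + 2·(8 − 1·5) = 2·8 − 3·5; that is, 5·(-3) + 8·2 = 1.
Scaling by 6 gives the particular solution (p, q) = (-18, 12).
Adding 3·8 to p and subtracting 3·5 from q gives the tidier solution (6, -3).
Check: 15·6 + 24·(-3) = 90 − 72 = 18. ✓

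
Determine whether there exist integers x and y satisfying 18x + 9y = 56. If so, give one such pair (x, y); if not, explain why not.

There are no such integers.

Both 18 and 9 are divisible by gcd(18, 9) = 9, hence so is any combination 18x + 9y.
However 56 leaves remainder 2 on division by 9.
So the equation is unsolvable over ℤ.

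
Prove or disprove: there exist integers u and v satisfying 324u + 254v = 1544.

u = 91, v = -110

gcd(324, 254) = 2, and 2 divides 1544, so integer solutions exist.
Dividing through by 2 reduces the equation to 162u + 127v = 772.
Run the Euclidean algorithm on 162 and 127: 162 = 1·127 + 35, 127 = 3·35 + 22, 35 = 1·22 + 13, 22 = 1·13 + 9, 13 = 1·9 + 4, 9 = 2·4 + 1, 4 = 4·1 + 0.
Working back up the chain: 1 = 9 − 2·4 = 9 − 2·(13 − 1·9) = −2·13 + 3·9 = −2·13 + 3·(22 − 1·13) = 3·22 − 5·13 = 3·22 − 5·(35 − 1·22) = −5·35 + 8·22 = −5·35 + 8·(127 − 3·35) = 8·127 − 29·35 = 8·127 − 29·(162 − 1·127) = −29·162 + 37·127. So 162·(-29) + 127·37 = 1.
Multiplying through by 772: u = (-29)·772 = -22388, v = 37·772 = 28564 is a solution.
Adding 177·127 to u and subtracting 177·162 from v gives the tidier solution (91, -110).
Check: 324·91 + 254·(-110) = 29484 − 27940 = 1544. ✓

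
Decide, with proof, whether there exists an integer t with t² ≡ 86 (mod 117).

Reduce modulo 3, which divides 117: we would need t² ≡ 2 (mod 3).
Squares mod 3 repeat after t = 1 (as (−t)² = t²); for t = 0..1 they are 0, 1.
The set of squares mod 3 is therefore {0, 1}, which does not contain 2.
Therefore t² ≡ 86 (mod 117) has no solution.

No, no such integer exists.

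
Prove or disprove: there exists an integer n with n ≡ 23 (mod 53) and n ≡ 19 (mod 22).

n = 129

The moduli 53 and 22 are coprime, so by the Chinese Remainder Theorem a unique solution modulo 1166 exists.
Any solution of the first congruence is n = 23 + 53t; substituting into the second, 53t ≡ 19 − 23 ≡ 18 (mod 22).
53 ≡ 9 (mod 22), so this reads 9t ≡ 18 (mod 22). Invert 9 mod 22 by the Euclidean algorithm: 22 = 2·9 + 4, 9 = 2·4 + 1, 4 = 4·1 + 0; back-substituting, 1 = 9 − 2·4 = 9 − 2·(22 − 2·9) = −2·22 + 5·9. Hence 9·5 ≡ 1, so 9⁻¹ ≡ 5 (mod 22).
Multiplying by 5: t ≡ 5·18 = 90 ≡ 2 (mod 22).
Taking t = 2 gives n = 23 + 53·2 = 129.
Indeed 129 ≡ 23 (mod 53) and 129 ≡ 19 (mod 22).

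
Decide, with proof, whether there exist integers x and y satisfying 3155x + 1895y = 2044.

gcd(3155, 1895) = 5, so every integer of the form 3155x + 1895y is a multiple of 5.
However 2044 leaves remainder 4 on division by 5.
Hence no integers x, y satisfy the equation.

No, no such integers exist.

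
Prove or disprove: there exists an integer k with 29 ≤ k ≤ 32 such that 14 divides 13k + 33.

No, no such integer k in that range exists.

For k = 29, 30, 31, 32 the values of 13k + 33 modulo 14 are 4, 3, 2, 1 respectively.
Since 0 is absent from this list, 14 ∤ 13k + 33 for every k with 29 ≤ k ≤ 32.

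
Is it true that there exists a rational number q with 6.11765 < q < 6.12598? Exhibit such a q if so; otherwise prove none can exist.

Multiplying by 8: 8·6.11765 = 48.94120 and 8·6.12598 = 49.00784, so the integer 49 lies strictly between them.
Hence 49/8 is a rational number with 6.11765 < 49/8 < 6.12598.

q = 49/8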